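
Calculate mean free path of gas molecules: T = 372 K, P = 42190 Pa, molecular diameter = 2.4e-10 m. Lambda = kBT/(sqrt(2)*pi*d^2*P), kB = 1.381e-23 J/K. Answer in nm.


Mean free path: lambda = kB*T / (sqrt(2) * pi * d^2 * P)
lambda = 1.381e-23 * 372 / (sqrt(2) * pi * (2.4e-10)^2 * 42190)
lambda = 4.75817e-07 m
lambda = 475.82 nm

475.82


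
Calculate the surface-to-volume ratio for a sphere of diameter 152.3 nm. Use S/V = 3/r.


Radius r = 152.3/2 = 76.15 nm
S/V = 3 / r = 3 / 76.15
S/V = 0.0394 nm^-1

0.0394


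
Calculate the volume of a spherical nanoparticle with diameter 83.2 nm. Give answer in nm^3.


Radius r = 83.2/2 = 41.6 nm
Volume V = (4/3) * pi * r^3
V = (4/3) * pi * (41.6)^3
V = 301556.44 nm^3

301556.44


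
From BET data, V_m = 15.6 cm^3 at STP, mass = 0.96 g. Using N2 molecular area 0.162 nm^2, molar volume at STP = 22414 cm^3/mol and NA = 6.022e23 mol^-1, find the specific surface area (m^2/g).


Number of moles in monolayer = V_m / 22414 = 15.6 / 22414 = 0.00069599
Number of molecules = moles * NA = 0.00069599 * 6.022e23
SA = molecules * sigma / mass
SA = (15.6 / 22414) * 6.022e23 * 0.162e-18 / 0.96
SA = 70.7 m^2/g

70.7


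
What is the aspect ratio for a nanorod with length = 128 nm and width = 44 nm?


Aspect ratio AR = length / diameter
AR = 128 / 44
AR = 2.91

2.91


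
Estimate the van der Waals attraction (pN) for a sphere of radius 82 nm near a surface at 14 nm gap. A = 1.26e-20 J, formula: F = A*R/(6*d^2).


Convert to SI: R = 82 nm = 8.2e-08 m, d = 14 nm = 1.4e-08 m
F = A * R / (6 * d^2)
F = 1.26e-20 * 8.2e-08 / (6 * (1.4e-08)^2)
F = 8.78571e-13 N = 0.879 pN

0.879


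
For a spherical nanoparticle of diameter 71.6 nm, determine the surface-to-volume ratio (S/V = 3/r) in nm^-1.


Radius r = 71.6/2 = 35.8 nm
S/V = 3 / r = 3 / 35.8
S/V = 0.0838 nm^-1

0.0838


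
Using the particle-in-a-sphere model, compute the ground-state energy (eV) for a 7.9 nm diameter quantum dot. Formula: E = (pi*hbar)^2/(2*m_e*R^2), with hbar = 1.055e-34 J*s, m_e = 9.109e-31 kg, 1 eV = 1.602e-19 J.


Radius R = 7.9/2 = 3.95 nm = 3.95e-09 m
E = (pi * 1.055e-34)^2 / (2 * 9.109e-31 * (3.95e-09)^2)
E(J) = 3.86465e-21
E = E(J) / 1.602e-19 = 0.0241 eV

0.0241


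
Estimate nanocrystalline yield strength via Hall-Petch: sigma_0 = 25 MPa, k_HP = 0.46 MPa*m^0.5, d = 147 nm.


d = 147 nm = 1.47e-07 m
sqrt(d) = 0.0003834058
Hall-Petch contribution = k / sqrt(d) = 0.46 / 0.0003834058 = 1199.8 MPa
sigma = sigma_0 + k/sqrt(d) = 25 + 1199.8 = 1224.8 MPa

1224.8


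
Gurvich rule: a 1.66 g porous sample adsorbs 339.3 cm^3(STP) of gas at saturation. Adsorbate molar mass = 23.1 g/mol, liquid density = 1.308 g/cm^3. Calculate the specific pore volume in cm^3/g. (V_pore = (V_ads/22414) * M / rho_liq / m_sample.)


Moles adsorbed n = V_ads / 22414 = 339.3 / 22414 = 1.513786e-02 mol
Liquid volume V_liq = n * M / rho_liq = 1.513786e-02 * 23.1 / 1.308 = 0.26734 cm^3
Specific pore volume V_pore = V_liq / m_sample = 0.26734 / 1.66
V_pore = 0.161 cm^3/g

0.161


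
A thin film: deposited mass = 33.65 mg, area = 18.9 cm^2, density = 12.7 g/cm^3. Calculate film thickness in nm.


Convert: m = 33.65 mg = 3.3650e-05 kg, A = 18.9 cm^2 = 1.8900e-03 m^2, rho = 12.7 g/cm^3 = 12700 kg/m^3
t = m / (A * rho)
t = 3.3650e-05 / (1.8900e-03 * 12700)
t = 1.4019e-06 m = 1401.9 nm

1401.9


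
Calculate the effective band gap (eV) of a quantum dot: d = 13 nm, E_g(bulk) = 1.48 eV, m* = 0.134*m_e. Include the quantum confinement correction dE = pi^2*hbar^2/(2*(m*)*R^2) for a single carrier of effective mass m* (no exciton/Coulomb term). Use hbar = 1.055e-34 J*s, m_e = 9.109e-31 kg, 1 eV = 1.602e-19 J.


Radius R = 13/2 nm = 6.5e-09 m
Confinement energy dE = pi^2 * hbar^2 / (2 * m_eff * m_e * R^2)
dE = pi^2 * (1.055e-34)^2 / (2 * 0.134 * 9.109e-31 * (6.5e-09)^2) J, divided by 1.602e-19 J/eV
dE = 0.0665 eV
Total band gap = E_g(bulk) + dE = 1.48 + 0.0665 = 1.5465 eV

1.5465


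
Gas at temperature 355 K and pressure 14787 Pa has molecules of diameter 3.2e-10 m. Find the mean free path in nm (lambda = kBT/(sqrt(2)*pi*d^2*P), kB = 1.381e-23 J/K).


Mean free path: lambda = kB*T / (sqrt(2) * pi * d^2 * P)
lambda = 1.381e-23 * 355 / (sqrt(2) * pi * (3.2e-10)^2 * 14787)
lambda = 7.28748e-07 m
lambda = 728.75 nm

728.75


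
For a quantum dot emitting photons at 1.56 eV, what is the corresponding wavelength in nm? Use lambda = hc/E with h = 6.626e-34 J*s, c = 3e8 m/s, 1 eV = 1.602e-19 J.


Convert energy: E = 1.56 eV = 1.56 * 1.602e-19 = 2.49912e-19 J
lambda = h*c / E = 6.626e-34 * 3e8 / 2.49912e-19
lambda = 7.954e-07 m = 795.4 nm

795.4


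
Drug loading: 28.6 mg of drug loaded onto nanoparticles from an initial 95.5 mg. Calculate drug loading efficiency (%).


Drug loading efficiency = (drug loaded / drug initial) * 100
DLE = 28.6 / 95.5 * 100
DLE = 0.2995 * 100
DLE = 29.95%

29.95


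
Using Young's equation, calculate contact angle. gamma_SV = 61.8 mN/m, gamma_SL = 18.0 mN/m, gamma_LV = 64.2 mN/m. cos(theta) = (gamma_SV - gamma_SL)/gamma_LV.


cos(theta) = (gamma_SV - gamma_SL) / gamma_LV
cos(theta) = (61.8 - 18.0) / 64.2
cos(theta) = 0.682243
theta = arccos(0.682243) = 46.98 degrees

46.98


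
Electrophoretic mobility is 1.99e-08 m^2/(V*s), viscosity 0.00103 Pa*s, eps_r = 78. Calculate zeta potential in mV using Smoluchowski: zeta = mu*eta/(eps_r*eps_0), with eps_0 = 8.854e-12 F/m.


Smoluchowski equation: zeta = mu * eta / (eps_r * eps_0)
zeta = 1.99e-08 * 0.00103 / (78 * 8.854e-12)
zeta = 0.029679 V = 29.68 mV

29.68


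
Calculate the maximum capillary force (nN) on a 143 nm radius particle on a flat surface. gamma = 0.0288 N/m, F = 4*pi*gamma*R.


Convert radius: R = 143 nm = 1.43e-07 m
F = 4 * pi * gamma * R
F = 4 * pi * 0.0288 * 1.43e-07
F = 5.17533e-08 N = 51.7533 nN

51.7533


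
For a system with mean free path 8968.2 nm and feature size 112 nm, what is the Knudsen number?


Knudsen number Kn = lambda / L
Kn = 8968.2 / 112
Kn = 80.0732

80.0732


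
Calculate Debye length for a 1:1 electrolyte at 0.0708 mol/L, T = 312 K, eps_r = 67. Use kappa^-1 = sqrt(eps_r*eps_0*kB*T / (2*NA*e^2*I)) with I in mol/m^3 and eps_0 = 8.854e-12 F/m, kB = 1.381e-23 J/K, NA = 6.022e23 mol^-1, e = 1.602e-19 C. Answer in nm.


Ionic strength I = 0.0708 * 1^2 * 1000 = 70.8 mol/m^3
kappa^-1 = sqrt(67 * 8.854e-12 * 1.381e-23 * 312 / (2 * 6.022e23 * (1.602e-19)^2 * 70.8))
kappa^-1 = 1.081 nm

1.081


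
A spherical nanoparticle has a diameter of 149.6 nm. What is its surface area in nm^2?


Radius r = 149.6/2 = 74.8 nm
Surface area SA = 4 * pi * r^2
SA = 4 * pi * (74.8)^2
SA = 70309.35 nm^2

70309.35


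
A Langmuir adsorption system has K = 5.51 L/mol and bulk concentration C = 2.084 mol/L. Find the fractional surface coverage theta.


Langmuir isotherm: theta = K*C / (1 + K*C)
K*C = 5.51 * 2.084 = 11.48284
theta = 11.48284 / (1 + 11.48284) = 11.48284 / 12.48284
theta = 0.9199

0.9199


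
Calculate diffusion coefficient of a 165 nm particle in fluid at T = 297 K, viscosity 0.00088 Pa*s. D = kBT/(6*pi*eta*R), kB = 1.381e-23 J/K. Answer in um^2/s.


Radius R = 165/2 = 82.5 nm = 8.25e-08 m
D = kB*T / (6*pi*eta*R)
D = 1.381e-23 * 297 / (6 * pi * 0.00088 * 8.25e-08)
D = 2.99718e-12 m^2/s = 2.997 um^2/s

2.997


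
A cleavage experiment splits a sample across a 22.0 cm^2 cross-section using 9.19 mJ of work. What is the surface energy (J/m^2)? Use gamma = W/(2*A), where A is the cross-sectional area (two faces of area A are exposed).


Convert: A = 22.0 cm^2 = 0.0022 m^2, W = 9.19 mJ = 0.00919 J
Cleaving exposes two faces of area A, so total new surface = 2*A and gamma = W / (2*A)
gamma = 0.00919 / (2 * 0.0022)
gamma = 2.089 J/m^2

2.089


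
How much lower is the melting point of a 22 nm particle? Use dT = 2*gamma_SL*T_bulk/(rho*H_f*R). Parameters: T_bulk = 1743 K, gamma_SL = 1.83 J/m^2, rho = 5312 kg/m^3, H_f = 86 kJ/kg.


Radius R = 22/2 = 11 nm = 1.1e-08 m
Convert H_f = 86 kJ/kg = 86000 J/kg
dT = 2 * gamma_SL * T_bulk / (rho * H_f * R)
dT = 2 * 1.83 * 1743 / (5312 * 86000 * 1.1e-08)
dT = 1269.5 K

1269.5


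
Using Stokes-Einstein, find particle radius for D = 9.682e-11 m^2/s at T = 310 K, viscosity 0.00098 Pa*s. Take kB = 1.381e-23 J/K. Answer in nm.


Stokes-Einstein: R = kB*T / (6*pi*eta*D)
R = 1.381e-23 * 310 / (6 * pi * 0.00098 * 9.682e-11)
R = 2.39366e-09 m = 2.39 nm

2.39


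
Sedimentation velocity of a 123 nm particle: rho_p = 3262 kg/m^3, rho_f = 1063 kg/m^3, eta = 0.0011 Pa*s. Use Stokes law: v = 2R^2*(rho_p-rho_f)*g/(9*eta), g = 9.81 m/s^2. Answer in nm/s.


Radius R = 123/2 nm = 6.15e-08 m
Density difference = 3262 - 1063 = 2199 kg/m^3
v = 2 * R^2 * (rho_p - rho_f) * g / (9 * eta)
v = 2 * (6.15e-08)^2 * 2199 * 9.81 / (9 * 0.0011)
v = 1.64831e-08 m/s = 16.4831 nm/s

16.4831


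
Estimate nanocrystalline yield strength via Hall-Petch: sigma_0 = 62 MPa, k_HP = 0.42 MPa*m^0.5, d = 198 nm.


d = 198 nm = 1.98e-07 m
sqrt(d) = 0.0004449719
Hall-Petch contribution = k / sqrt(d) = 0.42 / 0.0004449719 = 943.9 MPa
sigma = sigma_0 + k/sqrt(d) = 62 + 943.9 = 1005.9 MPa

1005.9


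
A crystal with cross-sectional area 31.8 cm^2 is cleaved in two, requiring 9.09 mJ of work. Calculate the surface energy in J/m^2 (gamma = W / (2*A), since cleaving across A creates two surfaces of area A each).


Convert: A = 31.8 cm^2 = 0.00318 m^2, W = 9.09 mJ = 0.00909 J
Cleaving exposes two faces of area A, so total new surface = 2*A and gamma = W / (2*A)
gamma = 0.00909 / (2 * 0.00318)
gamma = 1.429 J/m^2

1.429


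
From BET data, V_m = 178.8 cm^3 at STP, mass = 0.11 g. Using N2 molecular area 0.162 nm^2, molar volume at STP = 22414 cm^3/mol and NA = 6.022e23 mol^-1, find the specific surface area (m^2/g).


Number of moles in monolayer = V_m / 22414 = 178.8 / 22414 = 0.00797716
Number of molecules = moles * NA = 0.00797716 * 6.022e23
SA = molecules * sigma / mass
SA = (178.8 / 22414) * 6.022e23 * 0.162e-18 / 0.11
SA = 7074.8 m^2/g

7074.8


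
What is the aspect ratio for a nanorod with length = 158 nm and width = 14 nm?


Aspect ratio AR = length / diameter
AR = 158 / 14
AR = 11.29

11.29


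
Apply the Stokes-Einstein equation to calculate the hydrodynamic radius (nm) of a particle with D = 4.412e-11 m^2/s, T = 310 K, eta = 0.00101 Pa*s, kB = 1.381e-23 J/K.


Stokes-Einstein: R = kB*T / (6*pi*eta*D)
R = 1.381e-23 * 310 / (6 * pi * 0.00101 * 4.412e-11)
R = 5.0968e-09 m = 5.1 nm

5.1


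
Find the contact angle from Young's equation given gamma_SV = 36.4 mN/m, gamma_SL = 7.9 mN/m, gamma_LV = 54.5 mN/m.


cos(theta) = (gamma_SV - gamma_SL) / gamma_LV
cos(theta) = (36.4 - 7.9) / 54.5
cos(theta) = 0.522936
theta = arccos(0.522936) = 58.47 degrees

58.47


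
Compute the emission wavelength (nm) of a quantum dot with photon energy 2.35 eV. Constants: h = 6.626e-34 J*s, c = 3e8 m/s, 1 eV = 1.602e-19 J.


Convert energy: E = 2.35 eV = 2.35 * 1.602e-19 = 3.7647e-19 J
lambda = h*c / E = 6.626e-34 * 3e8 / 3.7647e-19
lambda = 5.2801e-07 m = 528.0 nm

528.0


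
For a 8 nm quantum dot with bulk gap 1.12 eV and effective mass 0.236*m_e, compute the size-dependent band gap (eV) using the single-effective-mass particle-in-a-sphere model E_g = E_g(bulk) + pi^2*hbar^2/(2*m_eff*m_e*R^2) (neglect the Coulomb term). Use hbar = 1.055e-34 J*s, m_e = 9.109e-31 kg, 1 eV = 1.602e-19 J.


Radius R = 8/2 nm = 4e-09 m
Confinement energy dE = pi^2 * hbar^2 / (2 * m_eff * m_e * R^2)
dE = pi^2 * (1.055e-34)^2 / (2 * 0.236 * 9.109e-31 * (4e-09)^2) J, divided by 1.602e-19 J/eV
dE = 0.0997 eV
Total band gap = E_g(bulk) + dE = 1.12 + 0.0997 = 1.2197 eV

1.2197


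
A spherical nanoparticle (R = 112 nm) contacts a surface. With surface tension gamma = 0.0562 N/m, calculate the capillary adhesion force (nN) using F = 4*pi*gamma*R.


Convert radius: R = 112 nm = 1.12e-07 m
F = 4 * pi * gamma * R
F = 4 * pi * 0.0562 * 1.12e-07
F = 7.90978e-08 N = 79.0978 nN

79.0978


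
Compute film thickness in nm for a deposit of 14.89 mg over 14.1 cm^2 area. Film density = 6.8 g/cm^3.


Convert: m = 14.89 mg = 1.4890e-05 kg, A = 14.1 cm^2 = 1.4100e-03 m^2, rho = 6.8 g/cm^3 = 6800 kg/m^3
t = m / (A * rho)
t = 1.4890e-05 / (1.4100e-03 * 6800)
t = 1.5530e-06 m = 1553.0 nm

1553.0


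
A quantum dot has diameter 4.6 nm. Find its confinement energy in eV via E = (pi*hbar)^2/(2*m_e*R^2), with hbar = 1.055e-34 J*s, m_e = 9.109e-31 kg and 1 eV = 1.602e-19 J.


Radius R = 4.6/2 = 2.3 nm = 2.3e-09 m
E = (pi * 1.055e-34)^2 / (2 * 9.109e-31 * (2.3e-09)^2)
E(J) = 1.13985e-20
E = E(J) / 1.602e-19 = 0.0712 eV

0.0712


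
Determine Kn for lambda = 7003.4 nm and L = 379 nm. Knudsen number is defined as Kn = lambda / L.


Knudsen number Kn = lambda / L
Kn = 7003.4 / 379
Kn = 18.4786

18.4786


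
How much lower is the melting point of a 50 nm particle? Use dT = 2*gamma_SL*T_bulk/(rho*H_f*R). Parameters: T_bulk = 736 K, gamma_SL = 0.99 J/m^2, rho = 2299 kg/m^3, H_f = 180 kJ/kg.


Radius R = 50/2 = 25 nm = 2.5e-08 m
Convert H_f = 180 kJ/kg = 180000 J/kg
dT = 2 * gamma_SL * T_bulk / (rho * H_f * R)
dT = 2 * 0.99 * 736 / (2299 * 180000 * 2.5e-08)
dT = 140.9 K

140.9


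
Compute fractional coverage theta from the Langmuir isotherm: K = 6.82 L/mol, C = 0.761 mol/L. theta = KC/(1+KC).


Langmuir isotherm: theta = K*C / (1 + K*C)
K*C = 6.82 * 0.761 = 5.19002
theta = 5.19002 / (1 + 5.19002) = 5.19002 / 6.19002
theta = 0.8384

0.8384


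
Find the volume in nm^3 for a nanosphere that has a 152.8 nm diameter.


Radius r = 152.8/2 = 76.4 nm
Volume V = (4/3) * pi * r^3
V = (4/3) * pi * (76.4)^3
V = 1867964.79 nm^3

1867964.79


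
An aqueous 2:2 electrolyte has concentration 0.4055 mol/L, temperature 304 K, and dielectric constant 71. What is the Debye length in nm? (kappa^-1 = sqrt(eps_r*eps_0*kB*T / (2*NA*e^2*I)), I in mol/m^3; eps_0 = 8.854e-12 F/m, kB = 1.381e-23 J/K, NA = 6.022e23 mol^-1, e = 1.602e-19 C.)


Ionic strength I = 0.4055 * 2^2 * 1000 = 1622 mol/m^3
kappa^-1 = sqrt(71 * 8.854e-12 * 1.381e-23 * 304 / (2 * 6.022e23 * (1.602e-19)^2 * 1622))
kappa^-1 = 0.229 nm

0.229


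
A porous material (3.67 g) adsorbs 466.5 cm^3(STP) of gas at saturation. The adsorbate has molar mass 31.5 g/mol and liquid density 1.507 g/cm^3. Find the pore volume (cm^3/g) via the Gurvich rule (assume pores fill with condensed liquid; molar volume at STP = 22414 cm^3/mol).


Moles adsorbed n = V_ads / 22414 = 466.5 / 22414 = 2.081288e-02 mol
Liquid volume V_liq = n * M / rho_liq = 2.081288e-02 * 31.5 / 1.507 = 0.43504 cm^3
Specific pore volume V_pore = V_liq / m_sample = 0.43504 / 3.67
V_pore = 0.1185 cm^3/g

0.1185


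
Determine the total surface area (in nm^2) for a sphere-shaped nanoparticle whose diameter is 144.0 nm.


Radius r = 144.0/2 = 72 nm
Surface area SA = 4 * pi * r^2
SA = 4 * pi * (72)^2
SA = 65144.07 nm^2

65144.07


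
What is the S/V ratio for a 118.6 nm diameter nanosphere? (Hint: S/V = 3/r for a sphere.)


Radius r = 118.6/2 = 59.3 nm
S/V = 3 / r = 3 / 59.3
S/V = 0.0506 nm^-1

0.0506


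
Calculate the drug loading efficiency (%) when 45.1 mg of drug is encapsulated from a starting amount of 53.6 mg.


Drug loading efficiency = (drug loaded / drug initial) * 100
DLE = 45.1 / 53.6 * 100
DLE = 0.8414 * 100
DLE = 84.14%

84.14


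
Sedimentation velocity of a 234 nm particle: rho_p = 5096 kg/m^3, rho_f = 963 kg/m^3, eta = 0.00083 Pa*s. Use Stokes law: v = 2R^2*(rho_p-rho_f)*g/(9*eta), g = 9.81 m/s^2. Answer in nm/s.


Radius R = 234/2 nm = 1.17e-07 m
Density difference = 5096 - 963 = 4133 kg/m^3
v = 2 * R^2 * (rho_p - rho_f) * g / (9 * eta)
v = 2 * (1.17e-07)^2 * 4133 * 9.81 / (9 * 0.00083)
v = 1.48599e-07 m/s = 148.5989 nm/s

148.5989


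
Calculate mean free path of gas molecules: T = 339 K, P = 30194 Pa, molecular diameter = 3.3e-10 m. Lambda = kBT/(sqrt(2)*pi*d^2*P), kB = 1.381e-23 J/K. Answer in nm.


Mean free path: lambda = kB*T / (sqrt(2) * pi * d^2 * P)
lambda = 1.381e-23 * 339 / (sqrt(2) * pi * (3.3e-10)^2 * 30194)
lambda = 3.20465e-07 m
lambda = 320.46 nm

320.46


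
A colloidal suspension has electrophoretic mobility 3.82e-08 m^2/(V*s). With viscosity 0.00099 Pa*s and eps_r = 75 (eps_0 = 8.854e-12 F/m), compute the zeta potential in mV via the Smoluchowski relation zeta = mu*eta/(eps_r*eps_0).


Smoluchowski equation: zeta = mu * eta / (eps_r * eps_0)
zeta = 3.82e-08 * 0.00099 / (75 * 8.854e-12)
zeta = 0.056951 V = 56.95 mV

56.95


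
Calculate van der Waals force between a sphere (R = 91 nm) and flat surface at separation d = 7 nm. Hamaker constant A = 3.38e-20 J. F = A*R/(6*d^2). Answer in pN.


Convert to SI: R = 91 nm = 9.1e-08 m, d = 7 nm = 7e-09 m
F = A * R / (6 * d^2)
F = 3.38e-20 * 9.1e-08 / (6 * (7e-09)^2)
F = 1.04619e-11 N = 10.462 pN

10.462


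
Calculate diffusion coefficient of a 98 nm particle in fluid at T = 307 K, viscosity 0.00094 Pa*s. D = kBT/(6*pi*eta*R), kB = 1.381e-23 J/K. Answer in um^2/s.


Radius R = 98/2 = 49 nm = 4.9e-08 m
D = kB*T / (6*pi*eta*R)
D = 1.381e-23 * 307 / (6 * pi * 0.00094 * 4.9e-08)
D = 4.88323e-12 m^2/s = 4.883 um^2/s

4.883


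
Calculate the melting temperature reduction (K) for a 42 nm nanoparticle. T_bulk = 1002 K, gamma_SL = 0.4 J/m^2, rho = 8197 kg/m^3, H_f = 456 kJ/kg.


Radius R = 42/2 = 21 nm = 2.1e-08 m
Convert H_f = 456 kJ/kg = 456000 J/kg
dT = 2 * gamma_SL * T_bulk / (rho * H_f * R)
dT = 2 * 0.4 * 1002 / (8197 * 456000 * 2.1e-08)
dT = 10.2 K

10.2


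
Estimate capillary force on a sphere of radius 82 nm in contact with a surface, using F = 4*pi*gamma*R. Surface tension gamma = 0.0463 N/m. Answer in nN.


Convert radius: R = 82 nm = 8.2e-08 m
F = 4 * pi * gamma * R
F = 4 * pi * 0.0463 * 8.2e-08
F = 4.77095e-08 N = 47.7095 nN

47.7095


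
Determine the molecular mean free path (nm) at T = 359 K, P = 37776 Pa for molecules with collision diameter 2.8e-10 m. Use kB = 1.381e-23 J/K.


Mean free path: lambda = kB*T / (sqrt(2) * pi * d^2 * P)
lambda = 1.381e-23 * 359 / (sqrt(2) * pi * (2.8e-10)^2 * 37776)
lambda = 3.76783e-07 m
lambda = 376.78 nm

376.78


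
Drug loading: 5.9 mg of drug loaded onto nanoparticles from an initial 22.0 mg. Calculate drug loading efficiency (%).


Drug loading efficiency = (drug loaded / drug initial) * 100
DLE = 5.9 / 22.0 * 100
DLE = 0.2682 * 100
DLE = 26.82%

26.82


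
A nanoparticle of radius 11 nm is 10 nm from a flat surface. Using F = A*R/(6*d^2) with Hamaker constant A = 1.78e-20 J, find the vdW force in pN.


Convert to SI: R = 11 nm = 1.1e-08 m, d = 10 nm = 1e-08 m
F = A * R / (6 * d^2)
F = 1.78e-20 * 1.1e-08 / (6 * (1e-08)^2)
F = 3.26333e-13 N = 0.326 pN

0.326


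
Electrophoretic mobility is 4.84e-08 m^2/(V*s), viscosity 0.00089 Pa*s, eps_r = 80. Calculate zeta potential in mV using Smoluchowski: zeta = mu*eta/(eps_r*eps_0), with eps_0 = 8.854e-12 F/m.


Smoluchowski equation: zeta = mu * eta / (eps_r * eps_0)
zeta = 4.84e-08 * 0.00089 / (80 * 8.854e-12)
zeta = 0.060814 V = 60.81 mV

60.81


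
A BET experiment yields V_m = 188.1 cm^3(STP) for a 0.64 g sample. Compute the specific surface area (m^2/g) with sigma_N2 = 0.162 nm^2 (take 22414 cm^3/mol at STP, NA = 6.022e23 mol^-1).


Number of moles in monolayer = V_m / 22414 = 188.1 / 22414 = 0.00839208
Number of molecules = moles * NA = 0.00839208 * 6.022e23
SA = molecules * sigma / mass
SA = (188.1 / 22414) * 6.022e23 * 0.162e-18 / 0.64
SA = 1279.2 m^2/g

1279.2


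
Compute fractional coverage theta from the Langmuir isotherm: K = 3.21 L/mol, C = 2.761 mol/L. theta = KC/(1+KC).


Langmuir isotherm: theta = K*C / (1 + K*C)
K*C = 3.21 * 2.761 = 8.86281
theta = 8.86281 / (1 + 8.86281) = 8.86281 / 9.86281
theta = 0.8986

0.8986


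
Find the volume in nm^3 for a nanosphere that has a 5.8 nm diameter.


Radius r = 5.8/2 = 2.9 nm
Volume V = (4/3) * pi * r^3
V = (4/3) * pi * (2.9)^3
V = 102.16 nm^3

102.16


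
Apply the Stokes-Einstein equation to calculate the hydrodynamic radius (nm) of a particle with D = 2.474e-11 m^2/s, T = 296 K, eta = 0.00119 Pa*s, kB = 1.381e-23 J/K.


Stokes-Einstein: R = kB*T / (6*pi*eta*D)
R = 1.381e-23 * 296 / (6 * pi * 0.00119 * 2.474e-11)
R = 7.3661e-09 m = 7.37 nm

7.37


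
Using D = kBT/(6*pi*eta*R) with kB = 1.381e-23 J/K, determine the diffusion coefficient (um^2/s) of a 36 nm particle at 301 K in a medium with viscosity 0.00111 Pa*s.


Radius R = 36/2 = 18 nm = 1.8e-08 m
D = kB*T / (6*pi*eta*R)
D = 1.381e-23 * 301 / (6 * pi * 0.00111 * 1.8e-08)
D = 1.10373e-11 m^2/s = 11.037 um^2/s

11.037


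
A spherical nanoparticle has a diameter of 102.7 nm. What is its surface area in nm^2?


Radius r = 102.7/2 = 51.35 nm
Surface area SA = 4 * pi * r^2
SA = 4 * pi * (51.35)^2
SA = 33135.29 nm^2

33135.29


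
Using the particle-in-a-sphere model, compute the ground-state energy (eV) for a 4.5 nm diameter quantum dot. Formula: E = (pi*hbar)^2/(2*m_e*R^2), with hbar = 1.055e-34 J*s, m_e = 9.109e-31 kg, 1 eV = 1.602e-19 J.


Radius R = 4.5/2 = 2.25 nm = 2.25e-09 m
E = (pi * 1.055e-34)^2 / (2 * 9.109e-31 * (2.25e-09)^2)
E(J) = 1.19107e-20
E = E(J) / 1.602e-19 = 0.0743 eV

0.0743


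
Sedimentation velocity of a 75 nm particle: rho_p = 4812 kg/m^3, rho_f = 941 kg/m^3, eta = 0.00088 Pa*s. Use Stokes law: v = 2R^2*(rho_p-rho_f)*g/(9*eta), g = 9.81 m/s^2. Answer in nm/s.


Radius R = 75/2 nm = 3.75e-08 m
Density difference = 4812 - 941 = 3871 kg/m^3
v = 2 * R^2 * (rho_p - rho_f) * g / (9 * eta)
v = 2 * (3.75e-08)^2 * 3871 * 9.81 / (9 * 0.00088)
v = 1.34853e-08 m/s = 13.4853 nm/s

13.4853


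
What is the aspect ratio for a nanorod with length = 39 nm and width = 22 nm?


Aspect ratio AR = length / diameter
AR = 39 / 22
AR = 1.77

1.77


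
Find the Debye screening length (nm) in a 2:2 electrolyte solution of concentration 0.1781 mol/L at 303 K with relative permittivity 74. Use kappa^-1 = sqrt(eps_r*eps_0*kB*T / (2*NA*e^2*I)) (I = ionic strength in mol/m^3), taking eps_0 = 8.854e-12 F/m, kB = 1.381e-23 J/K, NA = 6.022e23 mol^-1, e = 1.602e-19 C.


Ionic strength I = 0.1781 * 2^2 * 1000 = 712.4 mol/m^3
kappa^-1 = sqrt(74 * 8.854e-12 * 1.381e-23 * 303 / (2 * 6.022e23 * (1.602e-19)^2 * 712.4))
kappa^-1 = 0.353 nm

0.353


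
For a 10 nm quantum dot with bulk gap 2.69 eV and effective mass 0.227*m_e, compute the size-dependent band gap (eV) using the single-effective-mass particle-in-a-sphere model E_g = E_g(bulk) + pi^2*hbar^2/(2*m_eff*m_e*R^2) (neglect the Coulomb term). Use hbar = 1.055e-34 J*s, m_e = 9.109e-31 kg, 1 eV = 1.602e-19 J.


Radius R = 10/2 nm = 5e-09 m
Confinement energy dE = pi^2 * hbar^2 / (2 * m_eff * m_e * R^2)
dE = pi^2 * (1.055e-34)^2 / (2 * 0.227 * 9.109e-31 * (5e-09)^2) J, divided by 1.602e-19 J/eV
dE = 0.0663 eV
Total band gap = E_g(bulk) + dE = 2.69 + 0.0663 = 2.7563 eV

2.7563


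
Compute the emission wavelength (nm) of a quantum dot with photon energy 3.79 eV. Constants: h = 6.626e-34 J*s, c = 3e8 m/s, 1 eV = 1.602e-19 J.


Convert energy: E = 3.79 eV = 3.79 * 1.602e-19 = 6.07158e-19 J
lambda = h*c / E = 6.626e-34 * 3e8 / 6.07158e-19
lambda = 3.27394e-07 m = 327.4 nm

327.4


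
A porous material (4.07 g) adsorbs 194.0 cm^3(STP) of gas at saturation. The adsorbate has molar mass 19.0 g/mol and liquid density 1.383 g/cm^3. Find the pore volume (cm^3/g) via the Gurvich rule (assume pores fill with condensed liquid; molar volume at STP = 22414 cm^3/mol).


Moles adsorbed n = V_ads / 22414 = 194.0 / 22414 = 8.655305e-03 mol
Liquid volume V_liq = n * M / rho_liq = 8.655305e-03 * 19.0 / 1.383 = 0.11891 cm^3
Specific pore volume V_pore = V_liq / m_sample = 0.11891 / 4.07
V_pore = 0.0292 cm^3/g

0.0292


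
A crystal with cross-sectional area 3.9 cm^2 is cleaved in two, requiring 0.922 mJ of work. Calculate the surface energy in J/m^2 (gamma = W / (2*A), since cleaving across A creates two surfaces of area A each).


Convert: A = 3.9 cm^2 = 0.00039 m^2, W = 0.922 mJ = 0.000922 J
Cleaving exposes two faces of area A, so total new surface = 2*A and gamma = W / (2*A)
gamma = 0.000922 / (2 * 0.00039)
gamma = 1.182 J/m^2

1.182


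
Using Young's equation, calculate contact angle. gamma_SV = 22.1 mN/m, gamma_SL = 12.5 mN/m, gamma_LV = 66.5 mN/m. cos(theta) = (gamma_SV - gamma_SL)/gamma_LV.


cos(theta) = (gamma_SV - gamma_SL) / gamma_LV
cos(theta) = (22.1 - 12.5) / 66.5
cos(theta) = 0.144361
theta = arccos(0.144361) = 81.7 degrees

81.7


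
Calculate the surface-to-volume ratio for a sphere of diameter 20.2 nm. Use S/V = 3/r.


Radius r = 20.2/2 = 10.1 nm
S/V = 3 / r = 3 / 10.1
S/V = 0.297 nm^-1

0.297


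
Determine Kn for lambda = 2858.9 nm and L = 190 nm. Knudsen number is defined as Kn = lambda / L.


Knudsen number Kn = lambda / L
Kn = 2858.9 / 190
Kn = 15.0468

15.0468


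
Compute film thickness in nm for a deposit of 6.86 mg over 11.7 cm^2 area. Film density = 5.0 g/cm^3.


Convert: m = 6.86 mg = 6.8600e-06 kg, A = 11.7 cm^2 = 1.1700e-03 m^2, rho = 5.0 g/cm^3 = 5000 kg/m^3
t = m / (A * rho)
t = 6.8600e-06 / (1.1700e-03 * 5000)
t = 1.1726e-06 m = 1172.6 nm

1172.6


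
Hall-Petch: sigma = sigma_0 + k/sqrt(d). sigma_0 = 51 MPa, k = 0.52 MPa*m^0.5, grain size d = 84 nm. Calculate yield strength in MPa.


d = 84 nm = 8.4e-08 m
sqrt(d) = 0.0002898275
Hall-Petch contribution = k / sqrt(d) = 0.52 / 0.0002898275 = 1794.2 MPa
sigma = sigma_0 + k/sqrt(d) = 51 + 1794.2 = 1845.2 MPa

1845.2


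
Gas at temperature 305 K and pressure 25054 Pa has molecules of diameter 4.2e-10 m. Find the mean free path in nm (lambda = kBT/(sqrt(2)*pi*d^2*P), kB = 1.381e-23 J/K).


Mean free path: lambda = kB*T / (sqrt(2) * pi * d^2 * P)
lambda = 1.381e-23 * 305 / (sqrt(2) * pi * (4.2e-10)^2 * 25054)
lambda = 2.14513e-07 m
lambda = 214.51 nm

214.51


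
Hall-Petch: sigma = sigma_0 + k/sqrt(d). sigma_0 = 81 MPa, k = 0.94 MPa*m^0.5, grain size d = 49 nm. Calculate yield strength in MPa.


d = 49 nm = 4.9e-08 m
sqrt(d) = 0.0002213594
Hall-Petch contribution = k / sqrt(d) = 0.94 / 0.0002213594 = 4246.5 MPa
sigma = sigma_0 + k/sqrt(d) = 81 + 4246.5 = 4327.5 MPa

4327.5


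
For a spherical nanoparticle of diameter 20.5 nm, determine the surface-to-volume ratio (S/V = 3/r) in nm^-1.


Radius r = 20.5/2 = 10.25 nm
S/V = 3 / r = 3 / 10.25
S/V = 0.2927 nm^-1

0.2927


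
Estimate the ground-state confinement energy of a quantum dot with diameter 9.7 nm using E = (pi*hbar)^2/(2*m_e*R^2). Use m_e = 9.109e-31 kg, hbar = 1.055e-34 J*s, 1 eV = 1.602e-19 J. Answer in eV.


Radius R = 9.7/2 = 4.85 nm = 4.85e-09 m
E = (pi * 1.055e-34)^2 / (2 * 9.109e-31 * (4.85e-09)^2)
E(J) = 2.56342e-21
E = E(J) / 1.602e-19 = 0.016 eV

0.016


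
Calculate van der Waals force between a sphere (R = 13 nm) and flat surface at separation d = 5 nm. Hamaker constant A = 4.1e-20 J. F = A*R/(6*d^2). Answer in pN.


Convert to SI: R = 13 nm = 1.3e-08 m, d = 5 nm = 5e-09 m
F = A * R / (6 * d^2)
F = 4.1e-20 * 1.3e-08 / (6 * (5e-09)^2)
F = 3.55333e-12 N = 3.553 pN

3.553


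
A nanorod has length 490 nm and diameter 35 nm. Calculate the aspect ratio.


Aspect ratio AR = length / diameter
AR = 490 / 35
AR = 14.0

14.0


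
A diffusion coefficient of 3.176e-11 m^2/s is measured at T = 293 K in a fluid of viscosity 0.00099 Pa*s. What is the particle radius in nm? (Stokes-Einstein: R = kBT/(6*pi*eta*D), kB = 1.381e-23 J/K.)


Stokes-Einstein: R = kB*T / (6*pi*eta*D)
R = 1.381e-23 * 293 / (6 * pi * 0.00099 * 3.176e-11)
R = 6.82723e-09 m = 6.83 nm

6.83


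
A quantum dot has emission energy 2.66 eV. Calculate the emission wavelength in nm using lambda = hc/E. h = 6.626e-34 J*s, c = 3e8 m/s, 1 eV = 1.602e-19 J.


Convert energy: E = 2.66 eV = 2.66 * 1.602e-19 = 4.26132e-19 J
lambda = h*c / E = 6.626e-34 * 3e8 / 4.26132e-19
lambda = 4.66475e-07 m = 466.5 nm

466.5


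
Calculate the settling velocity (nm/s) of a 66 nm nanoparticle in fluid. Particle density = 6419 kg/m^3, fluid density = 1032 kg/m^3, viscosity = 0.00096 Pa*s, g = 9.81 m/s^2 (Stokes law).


Radius R = 66/2 nm = 3.3e-08 m
Density difference = 6419 - 1032 = 5387 kg/m^3
v = 2 * R^2 * (rho_p - rho_f) * g / (9 * eta)
v = 2 * (3.3e-08)^2 * 5387 * 9.81 / (9 * 0.00096)
v = 1.33217e-08 m/s = 13.3217 nm/s

13.3217


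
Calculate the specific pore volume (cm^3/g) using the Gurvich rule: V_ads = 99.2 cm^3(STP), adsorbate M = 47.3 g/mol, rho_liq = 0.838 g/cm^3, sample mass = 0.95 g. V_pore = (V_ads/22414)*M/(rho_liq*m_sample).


Moles adsorbed n = V_ads / 22414 = 99.2 / 22414 = 4.425805e-03 mol
Liquid volume V_liq = n * M / rho_liq = 4.425805e-03 * 47.3 / 0.838 = 0.24981 cm^3
Specific pore volume V_pore = V_liq / m_sample = 0.24981 / 0.95
V_pore = 0.263 cm^3/g

0.263


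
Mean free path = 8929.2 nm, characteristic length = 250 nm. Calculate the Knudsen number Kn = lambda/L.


Knudsen number Kn = lambda / L
Kn = 8929.2 / 250
Kn = 35.7168

35.7168


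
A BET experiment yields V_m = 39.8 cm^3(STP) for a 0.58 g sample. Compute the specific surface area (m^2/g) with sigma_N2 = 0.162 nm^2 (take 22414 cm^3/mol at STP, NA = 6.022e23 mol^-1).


Number of moles in monolayer = V_m / 22414 = 39.8 / 22414 = 0.00177568
Number of molecules = moles * NA = 0.00177568 * 6.022e23
SA = molecules * sigma / mass
SA = (39.8 / 22414) * 6.022e23 * 0.162e-18 / 0.58
SA = 298.7 m^2/g

298.7


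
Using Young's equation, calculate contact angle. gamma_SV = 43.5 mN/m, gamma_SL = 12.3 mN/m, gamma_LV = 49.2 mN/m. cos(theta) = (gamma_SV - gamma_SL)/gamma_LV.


cos(theta) = (gamma_SV - gamma_SL) / gamma_LV
cos(theta) = (43.5 - 12.3) / 49.2
cos(theta) = 0.634146
theta = arccos(0.634146) = 50.64 degrees

50.64


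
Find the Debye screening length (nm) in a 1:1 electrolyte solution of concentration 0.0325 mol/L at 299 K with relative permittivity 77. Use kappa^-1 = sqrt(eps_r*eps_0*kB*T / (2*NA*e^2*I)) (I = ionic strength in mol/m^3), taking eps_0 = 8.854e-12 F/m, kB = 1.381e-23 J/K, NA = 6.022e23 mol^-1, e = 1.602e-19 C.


Ionic strength I = 0.0325 * 1^2 * 1000 = 32.5 mol/m^3
kappa^-1 = sqrt(77 * 8.854e-12 * 1.381e-23 * 299 / (2 * 6.022e23 * (1.602e-19)^2 * 32.5))
kappa^-1 = 1.674 nm

1.674


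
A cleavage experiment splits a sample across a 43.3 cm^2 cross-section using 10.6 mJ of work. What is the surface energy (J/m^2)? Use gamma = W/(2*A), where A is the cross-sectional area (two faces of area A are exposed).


Convert: A = 43.3 cm^2 = 0.00433 m^2, W = 10.6 mJ = 0.0106 J
Cleaving exposes two faces of area A, so total new surface = 2*A and gamma = W / (2*A)
gamma = 0.0106 / (2 * 0.00433)
gamma = 1.224 J/m^2

1.224


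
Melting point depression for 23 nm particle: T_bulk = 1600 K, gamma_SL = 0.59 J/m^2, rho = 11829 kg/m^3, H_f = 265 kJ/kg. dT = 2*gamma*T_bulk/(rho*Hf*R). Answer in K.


Radius R = 23/2 = 11.5 nm = 1.15e-08 m
Convert H_f = 265 kJ/kg = 265000 J/kg
dT = 2 * gamma_SL * T_bulk / (rho * H_f * R)
dT = 2 * 0.59 * 1600 / (11829 * 265000 * 1.15e-08)
dT = 52.4 K

52.4


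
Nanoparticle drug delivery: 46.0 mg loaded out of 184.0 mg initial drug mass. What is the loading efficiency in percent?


Drug loading efficiency = (drug loaded / drug initial) * 100
DLE = 46.0 / 184.0 * 100
DLE = 0.25 * 100
DLE = 25.0%

25.0


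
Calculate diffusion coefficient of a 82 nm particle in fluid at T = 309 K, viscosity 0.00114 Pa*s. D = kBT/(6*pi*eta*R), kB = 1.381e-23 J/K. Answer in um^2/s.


Radius R = 82/2 = 41 nm = 4.1e-08 m
D = kB*T / (6*pi*eta*R)
D = 1.381e-23 * 309 / (6 * pi * 0.00114 * 4.1e-08)
D = 4.84353e-12 m^2/s = 4.844 um^2/s

4.844


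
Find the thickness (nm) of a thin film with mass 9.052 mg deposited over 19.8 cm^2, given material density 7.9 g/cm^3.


Convert: m = 9.052 mg = 9.0520e-06 kg, A = 19.8 cm^2 = 1.9800e-03 m^2, rho = 7.9 g/cm^3 = 7900 kg/m^3
t = m / (A * rho)
t = 9.0520e-06 / (1.9800e-03 * 7900)
t = 5.7870e-07 m = 578.7 nm

578.7


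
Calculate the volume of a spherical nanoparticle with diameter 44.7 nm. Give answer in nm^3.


Radius r = 44.7/2 = 22.35 nm
Volume V = (4/3) * pi * r^3
V = (4/3) * pi * (22.35)^3
V = 46765.03 nm^3

46765.03


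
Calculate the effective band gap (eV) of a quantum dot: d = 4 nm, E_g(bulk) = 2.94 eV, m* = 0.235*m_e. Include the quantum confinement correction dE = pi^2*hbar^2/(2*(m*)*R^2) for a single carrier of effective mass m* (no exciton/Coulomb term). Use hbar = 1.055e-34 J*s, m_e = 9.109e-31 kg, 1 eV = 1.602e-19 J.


Radius R = 4/2 nm = 2e-09 m
Confinement energy dE = pi^2 * hbar^2 / (2 * m_eff * m_e * R^2)
dE = pi^2 * (1.055e-34)^2 / (2 * 0.235 * 9.109e-31 * (2e-09)^2) J, divided by 1.602e-19 J/eV
dE = 0.4004 eV
Total band gap = E_g(bulk) + dE = 2.94 + 0.4004 = 3.3404 eV

3.3404


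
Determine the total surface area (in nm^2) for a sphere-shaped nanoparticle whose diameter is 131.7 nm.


Radius r = 131.7/2 = 65.85 nm
Surface area SA = 4 * pi * r^2
SA = 4 * pi * (65.85)^2
SA = 54490.58 nm^2

54490.58


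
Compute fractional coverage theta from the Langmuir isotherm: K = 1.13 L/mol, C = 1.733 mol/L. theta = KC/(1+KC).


Langmuir isotherm: theta = K*C / (1 + K*C)
K*C = 1.13 * 1.733 = 1.95829
theta = 1.95829 / (1 + 1.95829) = 1.95829 / 2.95829
theta = 0.662

0.662


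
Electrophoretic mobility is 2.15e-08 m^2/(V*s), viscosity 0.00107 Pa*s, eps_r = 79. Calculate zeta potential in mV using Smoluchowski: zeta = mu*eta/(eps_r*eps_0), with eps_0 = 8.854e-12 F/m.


Smoluchowski equation: zeta = mu * eta / (eps_r * eps_0)
zeta = 2.15e-08 * 0.00107 / (79 * 8.854e-12)
zeta = 0.032889 V = 32.89 mV

32.89


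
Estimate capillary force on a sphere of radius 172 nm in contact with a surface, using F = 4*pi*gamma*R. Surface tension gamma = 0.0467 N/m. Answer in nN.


Convert radius: R = 172 nm = 1.72e-07 m
F = 4 * pi * gamma * R
F = 4 * pi * 0.0467 * 1.72e-07
F = 1.00938e-07 N = 100.9381 nN

100.9381


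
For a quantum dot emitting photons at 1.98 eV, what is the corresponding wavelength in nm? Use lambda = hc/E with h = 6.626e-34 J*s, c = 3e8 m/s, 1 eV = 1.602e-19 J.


Convert energy: E = 1.98 eV = 1.98 * 1.602e-19 = 3.17196e-19 J
lambda = h*c / E = 6.626e-34 * 3e8 / 3.17196e-19
lambda = 6.26679e-07 m = 626.7 nm

626.7


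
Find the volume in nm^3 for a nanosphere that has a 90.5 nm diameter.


Radius r = 90.5/2 = 45.25 nm
Volume V = (4/3) * pi * r^3
V = (4/3) * pi * (45.25)^3
V = 388100.64 nm^3

388100.64


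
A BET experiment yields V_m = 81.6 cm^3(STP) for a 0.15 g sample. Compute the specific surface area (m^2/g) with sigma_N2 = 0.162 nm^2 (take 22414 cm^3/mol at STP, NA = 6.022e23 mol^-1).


Number of moles in monolayer = V_m / 22414 = 81.6 / 22414 = 0.00364058
Number of molecules = moles * NA = 0.00364058 * 6.022e23
SA = molecules * sigma / mass
SA = (81.6 / 22414) * 6.022e23 * 0.162e-18 / 0.15
SA = 2367.7 m^2/g

2367.7


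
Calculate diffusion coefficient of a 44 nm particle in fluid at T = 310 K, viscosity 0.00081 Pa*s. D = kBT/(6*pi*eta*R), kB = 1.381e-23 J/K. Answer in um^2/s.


Radius R = 44/2 = 22 nm = 2.2e-08 m
D = kB*T / (6*pi*eta*R)
D = 1.381e-23 * 310 / (6 * pi * 0.00081 * 2.2e-08)
D = 1.27452e-11 m^2/s = 12.745 um^2/s

12.745


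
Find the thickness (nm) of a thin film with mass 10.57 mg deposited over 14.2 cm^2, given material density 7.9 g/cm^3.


Convert: m = 10.57 mg = 1.0570e-05 kg, A = 14.2 cm^2 = 1.4200e-03 m^2, rho = 7.9 g/cm^3 = 7900 kg/m^3
t = m / (A * rho)
t = 1.0570e-05 / (1.4200e-03 * 7900)
t = 9.4224e-07 m = 942.2 nm

942.2


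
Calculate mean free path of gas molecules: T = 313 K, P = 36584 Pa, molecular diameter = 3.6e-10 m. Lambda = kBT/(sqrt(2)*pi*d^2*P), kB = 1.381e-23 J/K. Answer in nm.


Mean free path: lambda = kB*T / (sqrt(2) * pi * d^2 * P)
lambda = 1.381e-23 * 313 / (sqrt(2) * pi * (3.6e-10)^2 * 36584)
lambda = 2.052e-07 m
lambda = 205.2 nm

205.2


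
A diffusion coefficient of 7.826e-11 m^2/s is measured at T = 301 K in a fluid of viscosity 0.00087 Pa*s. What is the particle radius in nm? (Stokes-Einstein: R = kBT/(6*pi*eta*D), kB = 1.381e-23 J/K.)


Stokes-Einstein: R = kB*T / (6*pi*eta*D)
R = 1.381e-23 * 301 / (6 * pi * 0.00087 * 7.826e-11)
R = 3.23892e-09 m = 3.24 nm

3.24


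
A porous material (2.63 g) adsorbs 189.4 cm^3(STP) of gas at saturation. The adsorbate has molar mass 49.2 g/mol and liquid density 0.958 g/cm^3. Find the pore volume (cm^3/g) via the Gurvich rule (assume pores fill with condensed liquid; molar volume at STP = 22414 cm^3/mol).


Moles adsorbed n = V_ads / 22414 = 189.4 / 22414 = 8.450076e-03 mol
Liquid volume V_liq = n * M / rho_liq = 8.450076e-03 * 49.2 / 0.958 = 0.43397 cm^3
Specific pore volume V_pore = V_liq / m_sample = 0.43397 / 2.63
V_pore = 0.165 cm^3/g

0.165


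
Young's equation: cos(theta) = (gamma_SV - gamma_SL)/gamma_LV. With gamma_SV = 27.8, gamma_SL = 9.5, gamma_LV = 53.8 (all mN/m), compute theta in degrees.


cos(theta) = (gamma_SV - gamma_SL) / gamma_LV
cos(theta) = (27.8 - 9.5) / 53.8
cos(theta) = 0.340149
theta = arccos(0.340149) = 70.11 degrees

70.11


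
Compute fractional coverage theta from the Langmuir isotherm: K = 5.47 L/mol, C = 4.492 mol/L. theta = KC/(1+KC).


Langmuir isotherm: theta = K*C / (1 + K*C)
K*C = 5.47 * 4.492 = 24.57124
theta = 24.57124 / (1 + 24.57124) = 24.57124 / 25.57124
theta = 0.9609

0.9609


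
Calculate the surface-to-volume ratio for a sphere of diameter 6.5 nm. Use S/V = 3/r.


Radius r = 6.5/2 = 3.25 nm
S/V = 3 / r = 3 / 3.25
S/V = 0.9231 nm^-1

0.9231


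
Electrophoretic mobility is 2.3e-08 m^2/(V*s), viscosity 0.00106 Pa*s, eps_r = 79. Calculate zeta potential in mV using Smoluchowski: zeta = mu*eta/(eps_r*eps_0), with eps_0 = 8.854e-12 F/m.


Smoluchowski equation: zeta = mu * eta / (eps_r * eps_0)
zeta = 2.3e-08 * 0.00106 / (79 * 8.854e-12)
zeta = 0.034855 V = 34.86 mV

34.86


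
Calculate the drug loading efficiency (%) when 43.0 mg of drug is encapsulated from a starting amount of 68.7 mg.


Drug loading efficiency = (drug loaded / drug initial) * 100
DLE = 43.0 / 68.7 * 100
DLE = 0.6259 * 100
DLE = 62.59%

62.59


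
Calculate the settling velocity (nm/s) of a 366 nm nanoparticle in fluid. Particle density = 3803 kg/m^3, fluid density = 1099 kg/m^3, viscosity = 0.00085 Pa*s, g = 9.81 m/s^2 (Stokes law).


Radius R = 366/2 nm = 1.83e-07 m
Density difference = 3803 - 1099 = 2704 kg/m^3
v = 2 * R^2 * (rho_p - rho_f) * g / (9 * eta)
v = 2 * (1.83e-07)^2 * 2704 * 9.81 / (9 * 0.00085)
v = 2.32245e-07 m/s = 232.245 nm/s

232.245


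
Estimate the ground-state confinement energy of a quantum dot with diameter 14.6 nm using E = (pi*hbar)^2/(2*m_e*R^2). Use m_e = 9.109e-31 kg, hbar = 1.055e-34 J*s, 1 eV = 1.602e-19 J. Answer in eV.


Radius R = 14.6/2 = 7.3 nm = 7.3e-09 m
E = (pi * 1.055e-34)^2 / (2 * 9.109e-31 * (7.3e-09)^2)
E(J) = 1.13151e-21
E = E(J) / 1.602e-19 = 0.0071 eV

0.0071


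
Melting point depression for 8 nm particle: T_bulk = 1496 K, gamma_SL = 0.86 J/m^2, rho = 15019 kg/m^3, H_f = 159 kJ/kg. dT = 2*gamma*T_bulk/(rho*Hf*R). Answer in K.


Radius R = 8/2 = 4 nm = 4e-09 m
Convert H_f = 159 kJ/kg = 159000 J/kg
dT = 2 * gamma_SL * T_bulk / (rho * H_f * R)
dT = 2 * 0.86 * 1496 / (15019 * 159000 * 4e-09)
dT = 269.4 K

269.4


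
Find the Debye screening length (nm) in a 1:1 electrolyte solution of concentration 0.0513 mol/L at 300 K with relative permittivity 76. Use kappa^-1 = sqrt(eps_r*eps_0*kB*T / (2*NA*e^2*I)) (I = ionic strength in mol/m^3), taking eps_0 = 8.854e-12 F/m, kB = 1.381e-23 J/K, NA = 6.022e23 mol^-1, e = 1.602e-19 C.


Ionic strength I = 0.0513 * 1^2 * 1000 = 51.3 mol/m^3
kappa^-1 = sqrt(76 * 8.854e-12 * 1.381e-23 * 300 / (2 * 6.022e23 * (1.602e-19)^2 * 51.3))
kappa^-1 = 1.326 nm

1.326


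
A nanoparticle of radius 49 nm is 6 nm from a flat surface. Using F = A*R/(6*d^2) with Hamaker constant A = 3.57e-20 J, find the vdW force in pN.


Convert to SI: R = 49 nm = 4.9e-08 m, d = 6 nm = 6e-09 m
F = A * R / (6 * d^2)
F = 3.57e-20 * 4.9e-08 / (6 * (6e-09)^2)
F = 8.09861e-12 N = 8.099 pN

8.099


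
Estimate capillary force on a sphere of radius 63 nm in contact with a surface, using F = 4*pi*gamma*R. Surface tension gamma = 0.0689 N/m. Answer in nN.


Convert radius: R = 63 nm = 6.3e-08 m
F = 4 * pi * gamma * R
F = 4 * pi * 0.0689 * 6.3e-08
F = 5.45468e-08 N = 54.5468 nN

54.5468
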